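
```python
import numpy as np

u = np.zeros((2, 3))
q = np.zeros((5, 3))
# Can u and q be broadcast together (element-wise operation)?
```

No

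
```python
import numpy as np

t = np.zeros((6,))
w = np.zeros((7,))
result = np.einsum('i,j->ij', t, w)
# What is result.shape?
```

(6, 7)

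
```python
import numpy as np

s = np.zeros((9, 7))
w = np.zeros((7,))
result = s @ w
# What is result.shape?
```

(9,)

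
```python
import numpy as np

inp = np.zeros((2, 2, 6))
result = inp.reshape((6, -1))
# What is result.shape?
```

(6, 4)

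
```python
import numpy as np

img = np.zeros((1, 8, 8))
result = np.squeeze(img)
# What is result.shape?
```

(8, 8)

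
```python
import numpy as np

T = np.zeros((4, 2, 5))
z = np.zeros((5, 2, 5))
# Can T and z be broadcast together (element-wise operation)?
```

No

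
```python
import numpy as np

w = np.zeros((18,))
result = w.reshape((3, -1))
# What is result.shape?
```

(3, 6)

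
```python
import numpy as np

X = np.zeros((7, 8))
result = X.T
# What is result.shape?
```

(8, 7)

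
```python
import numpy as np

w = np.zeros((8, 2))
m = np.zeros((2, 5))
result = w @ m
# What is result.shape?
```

(8, 5)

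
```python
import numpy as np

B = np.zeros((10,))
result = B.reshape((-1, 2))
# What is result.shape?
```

(5, 2)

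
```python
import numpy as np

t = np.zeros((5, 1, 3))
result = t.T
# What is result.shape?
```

(3, 1, 5)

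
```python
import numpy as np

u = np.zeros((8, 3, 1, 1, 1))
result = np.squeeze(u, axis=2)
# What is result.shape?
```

(8, 3, 1, 1)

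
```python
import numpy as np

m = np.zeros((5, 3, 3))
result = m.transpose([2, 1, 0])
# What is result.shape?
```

(3, 3, 5)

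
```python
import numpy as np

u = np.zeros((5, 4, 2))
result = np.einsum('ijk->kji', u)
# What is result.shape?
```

(2, 4, 5)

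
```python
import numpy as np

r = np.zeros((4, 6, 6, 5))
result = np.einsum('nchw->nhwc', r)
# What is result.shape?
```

(4, 6, 5, 6)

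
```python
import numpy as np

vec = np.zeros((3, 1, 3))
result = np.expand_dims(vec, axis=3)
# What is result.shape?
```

(3, 1, 3, 1)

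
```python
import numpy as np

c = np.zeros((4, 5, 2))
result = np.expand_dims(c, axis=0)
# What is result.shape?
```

(1, 4, 5, 2)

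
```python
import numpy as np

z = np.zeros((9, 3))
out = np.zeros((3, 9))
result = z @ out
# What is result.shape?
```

(9, 9)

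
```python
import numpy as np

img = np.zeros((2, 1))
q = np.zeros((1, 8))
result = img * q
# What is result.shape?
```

(2, 8)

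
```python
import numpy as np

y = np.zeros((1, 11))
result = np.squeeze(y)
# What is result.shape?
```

(11,)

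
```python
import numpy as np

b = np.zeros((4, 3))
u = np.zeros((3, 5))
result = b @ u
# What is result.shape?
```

(4, 5)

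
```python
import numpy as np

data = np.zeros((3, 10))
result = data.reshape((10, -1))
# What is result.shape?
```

(10, 3)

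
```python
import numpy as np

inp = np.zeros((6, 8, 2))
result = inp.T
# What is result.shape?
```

(2, 8, 6)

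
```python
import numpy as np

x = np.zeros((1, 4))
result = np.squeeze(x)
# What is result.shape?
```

(4,)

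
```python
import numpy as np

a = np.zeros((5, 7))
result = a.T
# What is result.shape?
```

(7, 5)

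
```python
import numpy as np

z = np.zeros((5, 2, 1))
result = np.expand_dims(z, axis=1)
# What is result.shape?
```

(5, 1, 2, 1)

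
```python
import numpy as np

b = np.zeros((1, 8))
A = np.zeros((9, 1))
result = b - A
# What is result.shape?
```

(9, 8)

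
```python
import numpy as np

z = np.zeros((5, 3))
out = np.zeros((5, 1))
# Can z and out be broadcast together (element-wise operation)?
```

Yes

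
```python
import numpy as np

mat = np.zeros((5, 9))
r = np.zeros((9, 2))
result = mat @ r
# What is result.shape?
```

(5, 2)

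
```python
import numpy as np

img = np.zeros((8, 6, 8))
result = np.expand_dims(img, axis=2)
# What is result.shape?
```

(8, 6, 1, 8)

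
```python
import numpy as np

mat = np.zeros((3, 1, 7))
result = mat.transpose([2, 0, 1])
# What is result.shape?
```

(7, 3, 1)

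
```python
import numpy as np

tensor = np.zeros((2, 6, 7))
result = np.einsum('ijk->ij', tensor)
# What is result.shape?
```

(2, 6)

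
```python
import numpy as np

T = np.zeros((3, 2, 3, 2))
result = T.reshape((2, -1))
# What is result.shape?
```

(2, 18)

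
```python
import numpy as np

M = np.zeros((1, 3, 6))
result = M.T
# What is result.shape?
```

(6, 3, 1)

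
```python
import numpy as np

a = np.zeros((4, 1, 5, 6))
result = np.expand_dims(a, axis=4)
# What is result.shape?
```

(4, 1, 5, 6, 1)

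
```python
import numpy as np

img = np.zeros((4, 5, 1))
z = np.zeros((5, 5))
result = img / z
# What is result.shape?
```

(4, 5, 5)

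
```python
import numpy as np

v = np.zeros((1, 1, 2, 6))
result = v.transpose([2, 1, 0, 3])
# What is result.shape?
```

(2, 1, 1, 6)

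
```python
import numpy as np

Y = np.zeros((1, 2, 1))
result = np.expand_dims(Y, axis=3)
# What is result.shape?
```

(1, 2, 1, 1)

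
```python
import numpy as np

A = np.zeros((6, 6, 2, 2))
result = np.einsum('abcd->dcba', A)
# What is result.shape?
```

(2, 2, 6, 6)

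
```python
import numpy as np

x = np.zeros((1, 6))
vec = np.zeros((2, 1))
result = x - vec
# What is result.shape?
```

(2, 6)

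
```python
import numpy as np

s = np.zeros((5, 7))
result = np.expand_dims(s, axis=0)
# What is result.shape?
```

(1, 5, 7)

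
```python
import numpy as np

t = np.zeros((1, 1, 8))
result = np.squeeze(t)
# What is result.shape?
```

(8,)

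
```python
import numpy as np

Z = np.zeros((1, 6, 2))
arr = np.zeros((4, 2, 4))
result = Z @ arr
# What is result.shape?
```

(4, 6, 4)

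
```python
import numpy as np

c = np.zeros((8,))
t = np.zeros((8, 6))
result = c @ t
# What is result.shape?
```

(6,)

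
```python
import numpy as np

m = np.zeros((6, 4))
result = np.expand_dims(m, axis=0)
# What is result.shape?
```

(1, 6, 4)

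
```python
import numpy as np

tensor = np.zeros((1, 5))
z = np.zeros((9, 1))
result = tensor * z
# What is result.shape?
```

(9, 5)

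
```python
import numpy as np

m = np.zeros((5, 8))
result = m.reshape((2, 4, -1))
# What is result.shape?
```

(2, 4, 5)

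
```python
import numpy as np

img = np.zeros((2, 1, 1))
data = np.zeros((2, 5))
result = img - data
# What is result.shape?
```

(2, 2, 5)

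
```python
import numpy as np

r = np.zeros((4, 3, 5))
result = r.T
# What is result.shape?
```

(5, 3, 4)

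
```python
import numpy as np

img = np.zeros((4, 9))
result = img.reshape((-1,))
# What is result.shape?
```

(36,)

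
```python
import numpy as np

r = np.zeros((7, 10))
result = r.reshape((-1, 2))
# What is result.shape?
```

(35, 2)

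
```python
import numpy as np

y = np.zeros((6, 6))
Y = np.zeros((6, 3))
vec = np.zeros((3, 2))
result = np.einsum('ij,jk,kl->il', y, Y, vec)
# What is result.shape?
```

(6, 2)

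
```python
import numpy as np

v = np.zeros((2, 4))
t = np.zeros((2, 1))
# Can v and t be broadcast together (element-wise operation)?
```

Yes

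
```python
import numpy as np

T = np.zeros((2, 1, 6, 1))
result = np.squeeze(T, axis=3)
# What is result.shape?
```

(2, 1, 6)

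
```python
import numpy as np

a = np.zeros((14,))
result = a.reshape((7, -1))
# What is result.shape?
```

(7, 2)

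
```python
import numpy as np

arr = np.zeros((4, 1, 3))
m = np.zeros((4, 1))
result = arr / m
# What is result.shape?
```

(4, 4, 3)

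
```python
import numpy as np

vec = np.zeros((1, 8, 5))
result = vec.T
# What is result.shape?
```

(5, 8, 1)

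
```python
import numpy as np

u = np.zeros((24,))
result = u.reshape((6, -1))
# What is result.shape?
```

(6, 4)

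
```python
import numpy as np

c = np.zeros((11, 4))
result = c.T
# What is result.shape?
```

(4, 11)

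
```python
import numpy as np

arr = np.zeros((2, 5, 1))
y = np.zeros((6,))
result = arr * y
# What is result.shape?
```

(2, 5, 6)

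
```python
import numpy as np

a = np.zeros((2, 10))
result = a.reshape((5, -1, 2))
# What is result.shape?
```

(5, 2, 2)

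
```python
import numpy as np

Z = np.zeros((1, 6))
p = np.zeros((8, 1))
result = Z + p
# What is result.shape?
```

(8, 6)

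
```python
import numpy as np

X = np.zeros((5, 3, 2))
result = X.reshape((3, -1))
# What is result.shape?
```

(3, 10)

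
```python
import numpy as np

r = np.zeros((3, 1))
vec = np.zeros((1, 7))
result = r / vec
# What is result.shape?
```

(3, 7)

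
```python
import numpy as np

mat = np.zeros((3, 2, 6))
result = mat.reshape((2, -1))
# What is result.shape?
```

(2, 18)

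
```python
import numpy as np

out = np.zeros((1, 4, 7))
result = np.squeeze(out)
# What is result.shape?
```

(4, 7)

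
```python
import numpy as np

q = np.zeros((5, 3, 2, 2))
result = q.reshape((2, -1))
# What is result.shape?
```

(2, 30)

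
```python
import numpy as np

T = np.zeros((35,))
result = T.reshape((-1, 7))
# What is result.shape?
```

(5, 7)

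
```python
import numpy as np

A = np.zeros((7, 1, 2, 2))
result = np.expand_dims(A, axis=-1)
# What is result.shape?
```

(7, 1, 2, 2, 1)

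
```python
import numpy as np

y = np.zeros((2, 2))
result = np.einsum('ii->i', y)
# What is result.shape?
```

(2,)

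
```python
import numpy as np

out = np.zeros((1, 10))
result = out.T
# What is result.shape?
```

(10, 1)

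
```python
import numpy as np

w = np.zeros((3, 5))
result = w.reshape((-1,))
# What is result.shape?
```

(15,)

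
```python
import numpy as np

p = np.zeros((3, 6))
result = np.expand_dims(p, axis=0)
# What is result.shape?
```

(1, 3, 6)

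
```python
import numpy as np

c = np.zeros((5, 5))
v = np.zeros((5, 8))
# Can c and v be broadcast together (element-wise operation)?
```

No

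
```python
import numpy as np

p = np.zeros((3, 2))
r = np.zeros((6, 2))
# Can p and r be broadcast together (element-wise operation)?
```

No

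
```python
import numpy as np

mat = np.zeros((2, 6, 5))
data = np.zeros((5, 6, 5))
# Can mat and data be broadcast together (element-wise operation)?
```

No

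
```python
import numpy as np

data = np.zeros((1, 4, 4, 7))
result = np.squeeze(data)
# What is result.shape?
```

(4, 4, 7)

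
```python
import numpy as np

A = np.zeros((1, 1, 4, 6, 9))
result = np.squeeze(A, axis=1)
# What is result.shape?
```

(1, 4, 6, 9)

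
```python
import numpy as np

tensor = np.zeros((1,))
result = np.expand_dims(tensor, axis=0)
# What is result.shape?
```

(1, 1)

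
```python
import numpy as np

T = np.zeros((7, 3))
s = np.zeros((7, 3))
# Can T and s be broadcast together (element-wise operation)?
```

Yes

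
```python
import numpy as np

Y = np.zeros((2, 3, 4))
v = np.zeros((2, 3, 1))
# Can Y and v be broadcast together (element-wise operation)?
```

Yes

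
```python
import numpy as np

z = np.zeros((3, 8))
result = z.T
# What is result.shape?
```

(8, 3)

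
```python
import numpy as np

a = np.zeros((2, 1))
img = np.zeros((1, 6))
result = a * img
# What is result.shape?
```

(2, 6)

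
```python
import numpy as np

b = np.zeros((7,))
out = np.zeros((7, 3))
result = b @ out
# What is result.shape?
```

(3,)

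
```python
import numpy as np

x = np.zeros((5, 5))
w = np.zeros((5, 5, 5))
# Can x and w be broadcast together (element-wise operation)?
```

Yes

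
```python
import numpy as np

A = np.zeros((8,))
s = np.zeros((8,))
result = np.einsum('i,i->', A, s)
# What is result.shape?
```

()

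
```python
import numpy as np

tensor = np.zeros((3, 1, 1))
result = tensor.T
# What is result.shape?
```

(1, 1, 3)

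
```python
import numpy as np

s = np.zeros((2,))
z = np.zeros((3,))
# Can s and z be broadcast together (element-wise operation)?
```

No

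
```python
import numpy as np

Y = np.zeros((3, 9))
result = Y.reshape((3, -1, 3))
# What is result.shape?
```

(3, 3, 3)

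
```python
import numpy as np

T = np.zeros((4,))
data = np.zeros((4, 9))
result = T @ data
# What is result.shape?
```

(9,)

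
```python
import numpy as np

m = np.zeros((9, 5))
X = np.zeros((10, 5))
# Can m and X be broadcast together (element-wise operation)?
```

No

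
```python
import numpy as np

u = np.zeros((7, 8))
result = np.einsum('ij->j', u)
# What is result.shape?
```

(8,)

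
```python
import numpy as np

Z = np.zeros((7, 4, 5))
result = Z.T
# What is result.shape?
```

(5, 4, 7)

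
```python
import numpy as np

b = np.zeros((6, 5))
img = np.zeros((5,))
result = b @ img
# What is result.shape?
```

(6,)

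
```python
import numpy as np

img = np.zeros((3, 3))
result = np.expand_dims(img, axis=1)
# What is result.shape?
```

(3, 1, 3)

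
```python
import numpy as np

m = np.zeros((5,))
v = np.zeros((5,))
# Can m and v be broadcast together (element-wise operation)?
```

Yes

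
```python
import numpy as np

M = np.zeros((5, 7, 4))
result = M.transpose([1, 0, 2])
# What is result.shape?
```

(7, 5, 4)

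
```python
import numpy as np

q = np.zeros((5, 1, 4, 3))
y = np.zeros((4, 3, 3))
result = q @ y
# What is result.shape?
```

(5, 4, 4, 3)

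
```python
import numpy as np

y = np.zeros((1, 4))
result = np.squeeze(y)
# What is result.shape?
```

(4,)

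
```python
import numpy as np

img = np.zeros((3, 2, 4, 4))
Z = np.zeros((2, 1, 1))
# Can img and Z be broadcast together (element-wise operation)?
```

Yes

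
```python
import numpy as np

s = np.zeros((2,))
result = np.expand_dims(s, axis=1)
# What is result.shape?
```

(2, 1)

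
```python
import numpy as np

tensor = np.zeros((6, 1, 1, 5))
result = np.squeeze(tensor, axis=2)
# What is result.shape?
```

(6, 1, 5)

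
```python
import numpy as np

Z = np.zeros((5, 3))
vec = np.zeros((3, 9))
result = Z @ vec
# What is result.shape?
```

(5, 9)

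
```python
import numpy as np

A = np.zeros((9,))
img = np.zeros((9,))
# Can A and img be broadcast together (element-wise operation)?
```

Yes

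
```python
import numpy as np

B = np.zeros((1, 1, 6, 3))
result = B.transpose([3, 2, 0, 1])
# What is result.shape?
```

(3, 6, 1, 1)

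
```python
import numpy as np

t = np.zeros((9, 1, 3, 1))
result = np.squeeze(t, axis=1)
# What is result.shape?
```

(9, 3, 1)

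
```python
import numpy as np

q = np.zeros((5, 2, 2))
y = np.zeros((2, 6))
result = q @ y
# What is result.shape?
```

(5, 2, 6)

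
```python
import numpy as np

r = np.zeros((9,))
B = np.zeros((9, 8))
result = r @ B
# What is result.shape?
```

(8,)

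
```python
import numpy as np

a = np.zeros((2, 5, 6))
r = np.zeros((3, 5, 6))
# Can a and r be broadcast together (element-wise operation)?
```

No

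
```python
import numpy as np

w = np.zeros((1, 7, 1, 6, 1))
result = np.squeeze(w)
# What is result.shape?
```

(7, 6)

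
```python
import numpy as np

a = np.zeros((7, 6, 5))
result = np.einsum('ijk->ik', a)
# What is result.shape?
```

(7, 5)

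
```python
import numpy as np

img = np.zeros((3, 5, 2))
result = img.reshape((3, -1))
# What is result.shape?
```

(3, 10)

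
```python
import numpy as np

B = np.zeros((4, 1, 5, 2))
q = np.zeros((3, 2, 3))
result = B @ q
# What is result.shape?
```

(4, 3, 5, 3)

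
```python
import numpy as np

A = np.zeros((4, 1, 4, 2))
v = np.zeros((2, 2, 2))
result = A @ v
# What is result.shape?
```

(4, 2, 4, 2)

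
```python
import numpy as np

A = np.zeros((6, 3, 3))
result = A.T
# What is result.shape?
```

(3, 3, 6)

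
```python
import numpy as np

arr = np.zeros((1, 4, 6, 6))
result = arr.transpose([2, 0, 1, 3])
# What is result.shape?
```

(6, 1, 4, 6)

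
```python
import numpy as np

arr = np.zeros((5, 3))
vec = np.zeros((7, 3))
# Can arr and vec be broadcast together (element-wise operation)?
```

No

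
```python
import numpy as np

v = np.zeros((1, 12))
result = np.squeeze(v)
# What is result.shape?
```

(12,)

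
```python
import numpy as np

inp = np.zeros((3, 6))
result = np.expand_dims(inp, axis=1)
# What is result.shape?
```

(3, 1, 6)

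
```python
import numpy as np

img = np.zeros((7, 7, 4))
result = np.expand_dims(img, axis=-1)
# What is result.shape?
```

(7, 7, 4, 1)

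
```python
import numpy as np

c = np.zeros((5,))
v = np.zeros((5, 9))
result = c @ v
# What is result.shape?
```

(9,)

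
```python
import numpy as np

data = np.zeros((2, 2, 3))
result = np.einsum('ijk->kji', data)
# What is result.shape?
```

(3, 2, 2)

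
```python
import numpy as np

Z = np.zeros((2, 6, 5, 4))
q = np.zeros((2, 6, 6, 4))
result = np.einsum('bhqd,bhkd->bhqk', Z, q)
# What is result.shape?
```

(2, 6, 5, 6)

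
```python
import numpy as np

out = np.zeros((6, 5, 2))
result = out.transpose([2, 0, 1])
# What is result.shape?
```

(2, 6, 5)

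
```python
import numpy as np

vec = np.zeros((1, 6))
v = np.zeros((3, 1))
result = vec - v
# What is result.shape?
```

(3, 6)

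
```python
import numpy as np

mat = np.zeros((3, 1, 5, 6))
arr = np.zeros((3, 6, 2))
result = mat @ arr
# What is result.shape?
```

(3, 3, 5, 2)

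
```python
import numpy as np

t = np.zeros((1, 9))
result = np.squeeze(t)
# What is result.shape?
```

(9,)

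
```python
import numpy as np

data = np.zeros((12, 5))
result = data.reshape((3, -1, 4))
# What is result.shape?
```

(3, 5, 4)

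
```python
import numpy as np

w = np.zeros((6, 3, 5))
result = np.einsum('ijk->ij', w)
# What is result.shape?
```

(6, 3)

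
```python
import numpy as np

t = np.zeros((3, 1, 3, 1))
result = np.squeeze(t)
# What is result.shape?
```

(3, 3)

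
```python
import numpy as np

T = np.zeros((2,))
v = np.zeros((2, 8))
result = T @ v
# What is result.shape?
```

(8,)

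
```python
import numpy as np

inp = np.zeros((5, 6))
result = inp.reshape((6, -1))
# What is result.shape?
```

(6, 5)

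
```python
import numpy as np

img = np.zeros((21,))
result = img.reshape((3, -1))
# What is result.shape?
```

(3, 7)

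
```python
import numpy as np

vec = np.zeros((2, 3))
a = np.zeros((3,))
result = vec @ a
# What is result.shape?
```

(2,)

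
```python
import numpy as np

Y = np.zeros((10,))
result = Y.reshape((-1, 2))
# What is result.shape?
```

(5, 2)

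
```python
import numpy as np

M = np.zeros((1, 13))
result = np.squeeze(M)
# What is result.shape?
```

(13,)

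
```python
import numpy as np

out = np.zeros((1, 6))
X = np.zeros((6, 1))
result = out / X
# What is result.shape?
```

(6, 6)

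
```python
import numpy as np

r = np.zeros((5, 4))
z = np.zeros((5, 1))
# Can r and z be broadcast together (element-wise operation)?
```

Yes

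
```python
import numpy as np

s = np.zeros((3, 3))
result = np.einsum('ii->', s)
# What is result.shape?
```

()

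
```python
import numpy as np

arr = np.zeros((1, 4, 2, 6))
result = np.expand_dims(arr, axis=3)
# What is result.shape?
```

(1, 4, 2, 1, 6)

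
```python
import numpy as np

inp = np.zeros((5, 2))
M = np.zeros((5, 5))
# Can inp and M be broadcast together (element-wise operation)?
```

No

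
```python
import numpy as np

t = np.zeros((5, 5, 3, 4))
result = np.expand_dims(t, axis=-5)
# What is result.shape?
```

(1, 5, 5, 3, 4)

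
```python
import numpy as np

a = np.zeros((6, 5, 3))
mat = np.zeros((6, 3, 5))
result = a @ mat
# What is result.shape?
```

(6, 5, 5)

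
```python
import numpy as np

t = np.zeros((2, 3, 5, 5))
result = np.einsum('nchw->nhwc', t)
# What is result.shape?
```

(2, 5, 5, 3)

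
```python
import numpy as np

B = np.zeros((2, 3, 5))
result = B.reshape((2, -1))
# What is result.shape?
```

(2, 15)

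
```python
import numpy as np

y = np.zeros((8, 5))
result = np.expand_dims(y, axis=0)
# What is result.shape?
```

(1, 8, 5)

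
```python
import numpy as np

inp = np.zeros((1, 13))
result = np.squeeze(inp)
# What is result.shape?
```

(13,)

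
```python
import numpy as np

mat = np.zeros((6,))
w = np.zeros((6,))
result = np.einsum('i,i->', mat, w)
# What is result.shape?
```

()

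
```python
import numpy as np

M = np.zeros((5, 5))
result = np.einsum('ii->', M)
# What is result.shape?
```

()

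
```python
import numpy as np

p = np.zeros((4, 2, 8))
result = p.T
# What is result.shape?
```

(8, 2, 4)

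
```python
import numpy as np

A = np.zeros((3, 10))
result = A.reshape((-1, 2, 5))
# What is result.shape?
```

(3, 2, 5)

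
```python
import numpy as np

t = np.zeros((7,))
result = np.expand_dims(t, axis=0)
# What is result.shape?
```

(1, 7)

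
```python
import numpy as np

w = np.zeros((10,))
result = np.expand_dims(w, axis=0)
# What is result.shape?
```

(1, 10)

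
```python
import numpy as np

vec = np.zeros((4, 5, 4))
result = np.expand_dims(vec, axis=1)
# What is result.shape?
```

(4, 1, 5, 4)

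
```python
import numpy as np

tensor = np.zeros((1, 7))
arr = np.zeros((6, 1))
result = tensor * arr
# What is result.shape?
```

(6, 7)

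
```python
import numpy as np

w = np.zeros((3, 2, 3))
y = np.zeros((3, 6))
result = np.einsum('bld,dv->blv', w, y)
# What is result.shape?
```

(3, 2, 6)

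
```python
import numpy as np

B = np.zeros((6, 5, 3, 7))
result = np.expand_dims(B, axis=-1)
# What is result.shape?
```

(6, 5, 3, 7, 1)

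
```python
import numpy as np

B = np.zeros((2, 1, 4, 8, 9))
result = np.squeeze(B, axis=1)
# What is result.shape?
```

(2, 4, 8, 9)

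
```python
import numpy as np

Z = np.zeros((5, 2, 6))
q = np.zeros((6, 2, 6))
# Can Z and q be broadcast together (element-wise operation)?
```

No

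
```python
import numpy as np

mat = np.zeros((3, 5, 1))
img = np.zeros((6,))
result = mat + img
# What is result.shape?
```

(3, 5, 6)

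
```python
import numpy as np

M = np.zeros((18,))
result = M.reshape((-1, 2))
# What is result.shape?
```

(9, 2)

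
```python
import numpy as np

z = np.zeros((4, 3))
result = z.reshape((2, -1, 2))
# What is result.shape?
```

(2, 3, 2)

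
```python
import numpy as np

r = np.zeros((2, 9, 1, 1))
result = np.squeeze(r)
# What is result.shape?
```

(2, 9)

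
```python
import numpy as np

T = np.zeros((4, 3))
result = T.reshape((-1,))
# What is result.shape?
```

(12,)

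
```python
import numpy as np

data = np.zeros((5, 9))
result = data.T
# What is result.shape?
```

(9, 5)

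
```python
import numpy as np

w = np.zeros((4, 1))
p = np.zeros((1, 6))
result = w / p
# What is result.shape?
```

(4, 6)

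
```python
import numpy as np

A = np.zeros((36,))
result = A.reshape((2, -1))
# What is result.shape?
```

(2, 18)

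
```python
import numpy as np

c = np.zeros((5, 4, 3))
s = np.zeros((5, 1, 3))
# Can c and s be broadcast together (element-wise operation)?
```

Yes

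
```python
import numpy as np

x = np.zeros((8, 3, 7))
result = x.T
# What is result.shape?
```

(7, 3, 8)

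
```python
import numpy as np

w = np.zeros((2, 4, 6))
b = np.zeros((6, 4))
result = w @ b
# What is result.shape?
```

(2, 4, 4)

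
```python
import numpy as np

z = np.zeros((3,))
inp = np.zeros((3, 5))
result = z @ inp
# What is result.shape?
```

(5,)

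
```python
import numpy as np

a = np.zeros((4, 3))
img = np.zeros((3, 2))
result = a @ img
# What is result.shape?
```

(4, 2)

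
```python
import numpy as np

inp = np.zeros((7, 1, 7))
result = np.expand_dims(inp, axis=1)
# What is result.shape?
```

(7, 1, 1, 7)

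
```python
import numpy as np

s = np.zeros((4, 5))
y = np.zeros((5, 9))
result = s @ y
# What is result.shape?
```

(4, 9)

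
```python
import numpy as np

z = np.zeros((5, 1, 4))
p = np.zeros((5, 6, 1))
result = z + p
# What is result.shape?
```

(5, 6, 4)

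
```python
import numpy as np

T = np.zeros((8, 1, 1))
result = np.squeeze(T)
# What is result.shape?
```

(8,)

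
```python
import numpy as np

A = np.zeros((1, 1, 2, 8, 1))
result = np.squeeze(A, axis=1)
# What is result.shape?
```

(1, 2, 8, 1)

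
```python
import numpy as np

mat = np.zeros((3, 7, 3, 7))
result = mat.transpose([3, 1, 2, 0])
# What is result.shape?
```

(7, 7, 3, 3)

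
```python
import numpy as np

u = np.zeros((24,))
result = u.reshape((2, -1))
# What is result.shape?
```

(2, 12)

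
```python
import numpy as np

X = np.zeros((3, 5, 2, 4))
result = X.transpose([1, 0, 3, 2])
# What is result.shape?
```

(5, 3, 4, 2)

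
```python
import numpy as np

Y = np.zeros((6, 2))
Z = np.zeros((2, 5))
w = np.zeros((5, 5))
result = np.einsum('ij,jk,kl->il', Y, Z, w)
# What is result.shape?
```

(6, 5)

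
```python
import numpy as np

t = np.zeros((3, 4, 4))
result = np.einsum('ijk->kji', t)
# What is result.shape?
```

(4, 4, 3)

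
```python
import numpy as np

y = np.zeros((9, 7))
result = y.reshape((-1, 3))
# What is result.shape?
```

(21, 3)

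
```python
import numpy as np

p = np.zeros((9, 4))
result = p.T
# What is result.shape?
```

(4, 9)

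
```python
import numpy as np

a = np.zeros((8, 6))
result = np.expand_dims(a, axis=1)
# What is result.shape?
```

(8, 1, 6)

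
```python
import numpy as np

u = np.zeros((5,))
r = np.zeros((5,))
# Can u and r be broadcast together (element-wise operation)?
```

Yes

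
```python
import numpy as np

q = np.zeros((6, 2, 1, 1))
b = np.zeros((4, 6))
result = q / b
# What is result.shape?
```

(6, 2, 4, 6)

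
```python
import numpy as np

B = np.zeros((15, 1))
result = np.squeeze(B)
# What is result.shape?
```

(15,)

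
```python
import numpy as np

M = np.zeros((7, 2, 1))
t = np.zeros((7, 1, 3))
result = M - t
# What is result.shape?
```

(7, 2, 3)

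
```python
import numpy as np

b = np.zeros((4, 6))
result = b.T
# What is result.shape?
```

(6, 4)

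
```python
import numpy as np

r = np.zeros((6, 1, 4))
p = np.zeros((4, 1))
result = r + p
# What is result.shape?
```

(6, 4, 4)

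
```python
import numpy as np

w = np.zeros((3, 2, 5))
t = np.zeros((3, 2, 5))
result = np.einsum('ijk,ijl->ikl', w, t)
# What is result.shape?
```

(3, 5, 5)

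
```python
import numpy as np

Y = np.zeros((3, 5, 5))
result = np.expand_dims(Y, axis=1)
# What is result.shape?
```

(3, 1, 5, 5)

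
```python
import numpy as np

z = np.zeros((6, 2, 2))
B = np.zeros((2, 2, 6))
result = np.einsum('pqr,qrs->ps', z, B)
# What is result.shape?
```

(6, 6)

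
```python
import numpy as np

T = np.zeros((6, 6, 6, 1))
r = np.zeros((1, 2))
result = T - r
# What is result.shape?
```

(6, 6, 6, 2)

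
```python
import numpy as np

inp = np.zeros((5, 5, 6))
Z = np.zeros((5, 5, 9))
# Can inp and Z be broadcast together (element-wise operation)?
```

No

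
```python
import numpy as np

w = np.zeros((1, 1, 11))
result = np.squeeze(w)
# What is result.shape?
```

(11,)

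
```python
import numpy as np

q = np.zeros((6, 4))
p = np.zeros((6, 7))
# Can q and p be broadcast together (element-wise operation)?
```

No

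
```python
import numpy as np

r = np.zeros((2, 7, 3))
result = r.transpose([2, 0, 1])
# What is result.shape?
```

(3, 2, 7)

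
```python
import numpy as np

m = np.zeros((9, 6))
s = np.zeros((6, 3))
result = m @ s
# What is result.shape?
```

(9, 3)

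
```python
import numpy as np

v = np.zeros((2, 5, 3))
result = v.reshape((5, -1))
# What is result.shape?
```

(5, 6)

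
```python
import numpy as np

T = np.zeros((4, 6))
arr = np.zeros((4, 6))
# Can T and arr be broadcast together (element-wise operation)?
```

Yes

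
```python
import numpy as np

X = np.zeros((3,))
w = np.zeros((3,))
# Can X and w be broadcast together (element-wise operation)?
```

Yes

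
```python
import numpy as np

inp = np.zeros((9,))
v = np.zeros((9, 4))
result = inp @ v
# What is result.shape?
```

(4,)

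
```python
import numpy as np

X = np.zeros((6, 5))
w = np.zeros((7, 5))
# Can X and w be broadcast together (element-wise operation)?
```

No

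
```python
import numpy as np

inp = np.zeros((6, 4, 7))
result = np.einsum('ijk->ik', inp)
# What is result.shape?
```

(6, 7)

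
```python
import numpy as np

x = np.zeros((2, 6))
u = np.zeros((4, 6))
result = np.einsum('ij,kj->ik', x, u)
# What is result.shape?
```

(2, 4)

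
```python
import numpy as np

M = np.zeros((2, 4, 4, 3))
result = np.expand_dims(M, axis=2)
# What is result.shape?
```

(2, 4, 1, 4, 3)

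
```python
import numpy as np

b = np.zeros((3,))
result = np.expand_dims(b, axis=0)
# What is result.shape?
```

(1, 3)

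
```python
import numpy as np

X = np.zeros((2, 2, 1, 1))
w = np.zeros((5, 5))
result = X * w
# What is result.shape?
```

(2, 2, 5, 5)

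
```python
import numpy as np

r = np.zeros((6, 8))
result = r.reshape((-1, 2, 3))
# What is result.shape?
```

(8, 2, 3)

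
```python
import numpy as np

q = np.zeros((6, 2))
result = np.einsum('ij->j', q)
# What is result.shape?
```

(2,)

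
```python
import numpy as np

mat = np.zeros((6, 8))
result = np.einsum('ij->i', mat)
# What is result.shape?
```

(6,)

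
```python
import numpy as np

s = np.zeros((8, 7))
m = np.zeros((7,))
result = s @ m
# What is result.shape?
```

(8,)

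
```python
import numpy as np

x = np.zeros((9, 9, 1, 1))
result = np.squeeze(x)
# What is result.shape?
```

(9, 9)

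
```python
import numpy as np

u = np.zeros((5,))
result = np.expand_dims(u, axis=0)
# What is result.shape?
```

(1, 5)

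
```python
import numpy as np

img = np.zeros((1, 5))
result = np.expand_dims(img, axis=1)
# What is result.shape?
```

(1, 1, 5)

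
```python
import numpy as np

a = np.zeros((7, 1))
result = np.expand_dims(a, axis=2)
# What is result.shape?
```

(7, 1, 1)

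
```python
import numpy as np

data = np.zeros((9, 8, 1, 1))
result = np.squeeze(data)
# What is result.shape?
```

(9, 8)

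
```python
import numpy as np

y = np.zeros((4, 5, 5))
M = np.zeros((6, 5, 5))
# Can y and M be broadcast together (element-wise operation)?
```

No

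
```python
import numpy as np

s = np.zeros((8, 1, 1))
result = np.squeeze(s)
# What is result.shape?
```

(8,)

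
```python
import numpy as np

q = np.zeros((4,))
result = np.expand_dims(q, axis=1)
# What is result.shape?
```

(4, 1)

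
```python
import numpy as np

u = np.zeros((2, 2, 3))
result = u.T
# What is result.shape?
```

(3, 2, 2)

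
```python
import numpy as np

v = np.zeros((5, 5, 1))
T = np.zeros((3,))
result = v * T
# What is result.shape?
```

(5, 5, 3)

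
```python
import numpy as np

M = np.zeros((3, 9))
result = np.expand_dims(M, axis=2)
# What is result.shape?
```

(3, 9, 1)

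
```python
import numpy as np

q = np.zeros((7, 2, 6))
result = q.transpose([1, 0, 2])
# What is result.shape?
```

(2, 7, 6)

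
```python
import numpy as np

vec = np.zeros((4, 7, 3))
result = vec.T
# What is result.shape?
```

(3, 7, 4)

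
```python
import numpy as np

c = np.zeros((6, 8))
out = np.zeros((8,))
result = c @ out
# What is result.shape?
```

(6,)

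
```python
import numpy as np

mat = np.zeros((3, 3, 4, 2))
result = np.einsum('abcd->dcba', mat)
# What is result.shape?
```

(2, 4, 3, 3)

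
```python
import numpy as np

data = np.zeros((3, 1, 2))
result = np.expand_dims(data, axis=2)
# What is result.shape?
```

(3, 1, 1, 2)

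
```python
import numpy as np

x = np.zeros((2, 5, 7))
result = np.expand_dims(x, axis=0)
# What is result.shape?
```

(1, 2, 5, 7)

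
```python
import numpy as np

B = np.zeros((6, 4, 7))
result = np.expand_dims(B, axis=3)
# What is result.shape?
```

(6, 4, 7, 1)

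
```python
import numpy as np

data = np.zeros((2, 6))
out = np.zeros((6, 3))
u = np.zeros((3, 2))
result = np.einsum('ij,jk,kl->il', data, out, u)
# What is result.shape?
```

(2, 2)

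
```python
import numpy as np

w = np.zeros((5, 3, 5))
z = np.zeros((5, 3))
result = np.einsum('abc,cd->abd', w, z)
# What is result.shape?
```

(5, 3, 3)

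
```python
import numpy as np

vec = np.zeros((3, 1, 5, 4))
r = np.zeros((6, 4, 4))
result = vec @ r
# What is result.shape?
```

(3, 6, 5, 4)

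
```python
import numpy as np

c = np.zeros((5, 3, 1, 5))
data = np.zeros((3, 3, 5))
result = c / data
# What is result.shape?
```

(5, 3, 3, 5)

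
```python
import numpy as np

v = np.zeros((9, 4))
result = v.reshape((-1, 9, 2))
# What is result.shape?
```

(2, 9, 2)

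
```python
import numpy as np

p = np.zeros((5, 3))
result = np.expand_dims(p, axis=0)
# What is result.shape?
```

(1, 5, 3)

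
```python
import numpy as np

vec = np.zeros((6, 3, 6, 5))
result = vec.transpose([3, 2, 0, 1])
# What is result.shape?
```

(5, 6, 6, 3)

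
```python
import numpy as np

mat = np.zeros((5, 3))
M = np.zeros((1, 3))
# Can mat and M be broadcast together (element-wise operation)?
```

Yes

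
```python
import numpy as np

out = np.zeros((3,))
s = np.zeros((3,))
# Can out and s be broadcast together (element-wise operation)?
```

Yes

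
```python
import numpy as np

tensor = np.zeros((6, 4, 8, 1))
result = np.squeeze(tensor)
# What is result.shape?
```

(6, 4, 8)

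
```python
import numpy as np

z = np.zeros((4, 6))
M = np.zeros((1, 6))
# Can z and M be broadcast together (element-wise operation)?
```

Yes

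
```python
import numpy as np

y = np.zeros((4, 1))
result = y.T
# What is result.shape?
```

(1, 4)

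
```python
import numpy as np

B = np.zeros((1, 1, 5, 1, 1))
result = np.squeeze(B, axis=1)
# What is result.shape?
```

(1, 5, 1, 1)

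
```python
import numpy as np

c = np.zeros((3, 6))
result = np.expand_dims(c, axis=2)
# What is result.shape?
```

(3, 6, 1)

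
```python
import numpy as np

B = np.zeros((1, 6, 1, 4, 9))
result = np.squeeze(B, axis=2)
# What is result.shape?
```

(1, 6, 4, 9)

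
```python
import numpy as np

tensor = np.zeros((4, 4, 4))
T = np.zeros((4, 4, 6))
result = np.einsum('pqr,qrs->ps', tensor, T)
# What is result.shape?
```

(4, 6)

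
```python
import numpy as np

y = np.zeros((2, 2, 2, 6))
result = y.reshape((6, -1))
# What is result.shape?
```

(6, 8)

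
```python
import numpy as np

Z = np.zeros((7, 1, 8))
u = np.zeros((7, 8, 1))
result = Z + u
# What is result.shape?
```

(7, 8, 8)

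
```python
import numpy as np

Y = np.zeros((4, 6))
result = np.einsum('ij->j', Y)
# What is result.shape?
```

(6,)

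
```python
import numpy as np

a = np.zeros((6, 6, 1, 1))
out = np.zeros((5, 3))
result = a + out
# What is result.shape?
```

(6, 6, 5, 3)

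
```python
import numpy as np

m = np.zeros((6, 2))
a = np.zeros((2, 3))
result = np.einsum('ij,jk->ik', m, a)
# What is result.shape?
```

(6, 3)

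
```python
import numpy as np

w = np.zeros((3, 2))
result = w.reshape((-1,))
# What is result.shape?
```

(6,)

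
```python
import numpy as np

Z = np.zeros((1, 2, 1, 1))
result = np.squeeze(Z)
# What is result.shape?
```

(2,)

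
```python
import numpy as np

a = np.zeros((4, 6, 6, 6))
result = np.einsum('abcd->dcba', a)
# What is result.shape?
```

(6, 6, 6, 4)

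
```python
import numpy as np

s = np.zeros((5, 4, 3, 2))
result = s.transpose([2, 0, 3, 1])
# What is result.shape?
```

(3, 5, 2, 4)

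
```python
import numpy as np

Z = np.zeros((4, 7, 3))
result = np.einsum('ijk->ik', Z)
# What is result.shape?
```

(4, 3)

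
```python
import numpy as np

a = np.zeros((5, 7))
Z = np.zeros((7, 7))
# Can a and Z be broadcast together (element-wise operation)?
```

No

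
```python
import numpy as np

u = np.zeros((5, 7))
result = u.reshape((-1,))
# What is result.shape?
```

(35,)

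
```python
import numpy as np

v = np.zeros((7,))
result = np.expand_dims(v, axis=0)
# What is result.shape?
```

(1, 7)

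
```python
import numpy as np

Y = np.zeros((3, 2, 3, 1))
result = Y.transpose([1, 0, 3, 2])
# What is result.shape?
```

(2, 3, 1, 3)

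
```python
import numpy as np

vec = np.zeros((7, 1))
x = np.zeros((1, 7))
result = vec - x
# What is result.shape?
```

(7, 7)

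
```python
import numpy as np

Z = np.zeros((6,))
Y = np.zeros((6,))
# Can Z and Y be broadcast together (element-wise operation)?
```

Yes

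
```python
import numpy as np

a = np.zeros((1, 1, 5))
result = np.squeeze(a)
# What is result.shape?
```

(5,)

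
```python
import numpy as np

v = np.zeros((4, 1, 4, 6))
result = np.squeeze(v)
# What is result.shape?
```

(4, 4, 6)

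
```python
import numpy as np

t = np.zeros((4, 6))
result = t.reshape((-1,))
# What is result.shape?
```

(24,)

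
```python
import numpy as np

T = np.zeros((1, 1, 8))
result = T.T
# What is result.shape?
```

(8, 1, 1)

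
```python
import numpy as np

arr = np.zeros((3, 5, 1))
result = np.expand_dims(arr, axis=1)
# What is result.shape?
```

(3, 1, 5, 1)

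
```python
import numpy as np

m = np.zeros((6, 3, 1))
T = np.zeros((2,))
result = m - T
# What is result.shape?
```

(6, 3, 2)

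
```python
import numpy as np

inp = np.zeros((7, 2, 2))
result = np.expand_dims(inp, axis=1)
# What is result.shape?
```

(7, 1, 2, 2)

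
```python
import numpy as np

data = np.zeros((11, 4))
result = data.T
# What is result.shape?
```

(4, 11)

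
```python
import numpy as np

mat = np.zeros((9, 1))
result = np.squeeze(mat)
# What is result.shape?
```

(9,)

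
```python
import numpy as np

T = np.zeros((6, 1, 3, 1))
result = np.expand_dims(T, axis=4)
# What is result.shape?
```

(6, 1, 3, 1, 1)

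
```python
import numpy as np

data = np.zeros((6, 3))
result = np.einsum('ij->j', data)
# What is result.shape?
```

(3,)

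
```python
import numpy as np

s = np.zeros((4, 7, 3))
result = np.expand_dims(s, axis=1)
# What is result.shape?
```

(4, 1, 7, 3)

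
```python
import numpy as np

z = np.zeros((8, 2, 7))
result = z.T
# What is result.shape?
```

(7, 2, 8)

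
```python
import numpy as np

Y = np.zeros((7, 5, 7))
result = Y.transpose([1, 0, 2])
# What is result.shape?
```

(5, 7, 7)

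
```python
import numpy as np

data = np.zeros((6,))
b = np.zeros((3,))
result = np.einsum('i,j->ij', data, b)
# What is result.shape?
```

(6, 3)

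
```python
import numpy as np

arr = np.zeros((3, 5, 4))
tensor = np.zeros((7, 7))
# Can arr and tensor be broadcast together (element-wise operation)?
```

No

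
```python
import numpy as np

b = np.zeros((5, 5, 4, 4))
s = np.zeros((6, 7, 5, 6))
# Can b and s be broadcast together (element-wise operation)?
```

No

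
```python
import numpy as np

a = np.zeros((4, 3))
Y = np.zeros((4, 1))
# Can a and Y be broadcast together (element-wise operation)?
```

Yes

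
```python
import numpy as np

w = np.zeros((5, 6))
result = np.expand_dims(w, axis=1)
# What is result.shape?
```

(5, 1, 6)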